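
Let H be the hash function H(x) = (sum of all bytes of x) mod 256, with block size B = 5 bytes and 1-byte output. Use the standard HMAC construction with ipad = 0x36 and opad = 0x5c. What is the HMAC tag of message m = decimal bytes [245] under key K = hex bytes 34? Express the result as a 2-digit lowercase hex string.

a7

Key hex bytes 34 is 1 byte ≤ B = 5; zero-pad to 5 bytes: K' = 34 00 00 00 00.
K' ⊕ ipad = 02 36 36 36 36.  K' ⊕ opad = 68 5c 5c 5c 5c.
Inner input = (K'⊕ipad) ∥ m = 02 36 36 36 36 ∥ f5.
Inner hash: sum = 2+54+54+54+54+245 = 463; mod 256 = 207 → cf.
Outer input = (K'⊕opad) ∥ inner = 68 5c 5c 5c 5c ∥ cf.
Outer hash (tag): sum = 104+92+92+92+92+207 = 679; mod 256 = 167 → a7.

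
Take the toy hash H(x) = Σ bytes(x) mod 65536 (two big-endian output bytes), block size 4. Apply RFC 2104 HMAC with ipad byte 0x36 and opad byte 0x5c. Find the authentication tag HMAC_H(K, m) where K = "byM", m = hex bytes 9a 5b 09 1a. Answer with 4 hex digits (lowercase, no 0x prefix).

013e

Key "byM" = 62 79 4d is 3 bytes ≤ B = 4; zero-pad to 4 bytes: K' = 62 79 4d 00.
K' ⊕ ipad = 54 4f 7b 36.  K' ⊕ opad = 3e 25 11 5c.
Inner input = (K'⊕ipad) ∥ m = 54 4f 7b 36 ∥ 9a 5b 09 1a.
Inner hash: sum = 84+79+123+54+154+91+9+26 = 620 → 02 6c.
Outer input = (K'⊕opad) ∥ inner = 3e 25 11 5c ∥ 02 6c.
Outer hash (tag): sum = 62+37+17+92+2+108 = 318 → 01 3e.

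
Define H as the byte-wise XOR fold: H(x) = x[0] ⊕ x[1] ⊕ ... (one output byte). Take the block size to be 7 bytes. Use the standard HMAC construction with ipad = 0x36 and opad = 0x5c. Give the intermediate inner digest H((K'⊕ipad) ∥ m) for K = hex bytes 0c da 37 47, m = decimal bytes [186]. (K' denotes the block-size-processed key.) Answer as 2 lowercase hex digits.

Key hex bytes 0c da 37 47 is 4 bytes ≤ B = 7; zero-pad to 7 bytes: K' = 0c da 37 47 00 00 00.
K' ⊕ ipad = 3a ec 01 71 36 36 36.
Inner input = 3a ec 01 71 36 36 36 ∥ ba.
Inner hash: XOR 3a⊕ec⊕01⊕71⊕36⊕36⊕36⊕ba = 2a.

2a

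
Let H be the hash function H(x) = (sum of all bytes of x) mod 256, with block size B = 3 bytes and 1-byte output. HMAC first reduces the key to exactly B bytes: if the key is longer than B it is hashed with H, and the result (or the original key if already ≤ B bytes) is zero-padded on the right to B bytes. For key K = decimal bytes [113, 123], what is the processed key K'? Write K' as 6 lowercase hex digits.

Key decimal bytes [113, 123] = 71 7b is 2 bytes ≤ B = 3; zero-pad to 3 bytes: K' = 71 7b 00.

717b00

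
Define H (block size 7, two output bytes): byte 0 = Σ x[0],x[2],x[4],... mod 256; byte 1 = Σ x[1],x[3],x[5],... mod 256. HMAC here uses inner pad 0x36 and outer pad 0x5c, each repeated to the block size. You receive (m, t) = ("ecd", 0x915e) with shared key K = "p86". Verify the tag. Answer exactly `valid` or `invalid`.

Key "p86" = 70 38 36 is 3 bytes ≤ B = 7; zero-pad to 7 bytes: K' = 70 38 36 00 00 00 00.
K' ⊕ ipad = 46 0e 00 36 36 36 36; K' ⊕ opad = 2c 64 6a 5c 5c 5c 5c.
Inner hash: even-index sum = 277 mod 256 = 21; odd-index sum = 323 mod 256 = 67 → 15 43.
Outer hash (recomputed tag): even-index sum = 401 mod 256 = 145; odd-index sum = 305 mod 256 = 49 → 91 31.
Recomputed tag = 9131; claimed = 915e → mismatch.

invalid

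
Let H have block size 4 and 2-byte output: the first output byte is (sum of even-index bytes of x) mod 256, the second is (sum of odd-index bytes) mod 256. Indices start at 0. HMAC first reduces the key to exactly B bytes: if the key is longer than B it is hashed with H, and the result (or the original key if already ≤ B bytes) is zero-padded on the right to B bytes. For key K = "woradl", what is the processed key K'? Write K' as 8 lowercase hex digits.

4d3c0000

|K| = 6 > B = 4, so first hash the key.
H(K): even-index sum = 333 mod 256 = 77; odd-index sum = 316 mod 256 = 60 → 4d 3c.
Zero-pad H(K) = 4d 3c to 4 bytes: K' = 4d 3c 00 00.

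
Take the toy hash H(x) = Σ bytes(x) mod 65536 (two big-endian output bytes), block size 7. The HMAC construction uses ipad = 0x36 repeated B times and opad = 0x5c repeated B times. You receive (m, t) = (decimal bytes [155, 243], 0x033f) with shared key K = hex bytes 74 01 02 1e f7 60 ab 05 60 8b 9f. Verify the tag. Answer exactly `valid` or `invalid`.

invalid

Key hex bytes 74 01 02 1e f7 60 ab 05 60 8b 9f is 11 bytes > B = 7, so hash it first: H(key) = 04 26, then zero-pad to 7 bytes: K' = 04 26 00 00 00 00 00.
K' ⊕ ipad = 32 10 36 36 36 36 36; K' ⊕ opad = 58 7a 5c 5c 5c 5c 5c.
Inner hash: sum = 50+16+54+54+54+54+54+155+243 = 734 → 02 de.
Outer hash (recomputed tag): sum = 88+122+92+92+92+92+92+2+222 = 894 → 03 7e.
Recomputed tag = 037e; claimed = 033f → mismatch.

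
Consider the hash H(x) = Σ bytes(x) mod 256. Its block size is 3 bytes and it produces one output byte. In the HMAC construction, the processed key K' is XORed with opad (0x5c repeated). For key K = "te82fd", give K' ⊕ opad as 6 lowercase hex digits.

515c5c

Key "te82fd" = 74 65 38 32 66 64 is 6 bytes > B = 3, so hash it first: H(key) = 0d, then zero-pad to 3 bytes: K' = 0d 00 00.
XOR each byte with 0x5c: 0d⊕5c=51, 00⊕5c=5c, 00⊕5c=5c.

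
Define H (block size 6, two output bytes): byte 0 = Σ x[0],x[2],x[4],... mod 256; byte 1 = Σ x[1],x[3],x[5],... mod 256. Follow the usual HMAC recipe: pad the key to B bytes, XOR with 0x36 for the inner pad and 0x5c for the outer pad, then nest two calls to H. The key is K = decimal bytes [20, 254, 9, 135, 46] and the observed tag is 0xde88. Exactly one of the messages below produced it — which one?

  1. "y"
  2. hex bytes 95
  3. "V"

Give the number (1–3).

Key decimal bytes [20, 254, 9, 135, 46] = 14 fe 09 87 2e is 5 bytes ≤ B = 6; zero-pad to 6 bytes: K' = 14 fe 09 87 2e 00.
K' ⊕ ipad = 22 c8 3f b1 18 36; K' ⊕ opad = 48 a2 55 db 72 5c.
m1: inner = H(22 c8 3f b1 18 36 79) = f2 af; tag = H(48 a2 55 db 72 5c f2 af) = 0188
m2: inner = H(22 c8 3f b1 18 36 95) = 0e af; tag = H(48 a2 55 db 72 5c 0e af) = 1d88
m3: inner = H(22 c8 3f b1 18 36 56) = cf af; tag = H(48 a2 55 db 72 5c cf af) = de88 ← matches

3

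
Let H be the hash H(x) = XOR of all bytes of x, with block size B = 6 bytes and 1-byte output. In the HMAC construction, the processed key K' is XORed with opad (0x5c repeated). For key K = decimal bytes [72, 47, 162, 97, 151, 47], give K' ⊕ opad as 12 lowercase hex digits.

1473fe3dcb73

Key decimal bytes [72, 47, 162, 97, 151, 47] = 48 2f a2 61 97 2f is exactly B = 6 bytes: K' = 48 2f a2 61 97 2f.
XOR each byte with 0x5c: 48⊕5c=14, 2f⊕5c=73, a2⊕5c=fe, 61⊕5c=3d, 97⊕5c=cb, 2f⊕5c=73.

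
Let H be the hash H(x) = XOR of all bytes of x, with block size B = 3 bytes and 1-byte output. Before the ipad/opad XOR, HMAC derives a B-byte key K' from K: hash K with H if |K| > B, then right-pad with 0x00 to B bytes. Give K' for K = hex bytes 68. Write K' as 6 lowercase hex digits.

680000

Key hex bytes 68 is 1 byte ≤ B = 3; zero-pad to 3 bytes: K' = 68 00 00.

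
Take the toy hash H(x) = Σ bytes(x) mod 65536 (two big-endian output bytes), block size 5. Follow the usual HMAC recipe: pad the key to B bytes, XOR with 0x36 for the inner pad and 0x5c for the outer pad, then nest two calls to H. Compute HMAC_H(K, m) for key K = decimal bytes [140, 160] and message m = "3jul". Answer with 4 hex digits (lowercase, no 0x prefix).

0353

Key decimal bytes [140, 160] = 8c a0 is 2 bytes ≤ B = 5; zero-pad to 5 bytes: K' = 8c a0 00 00 00.
K' ⊕ ipad = ba 96 36 36 36.  K' ⊕ opad = d0 fc 5c 5c 5c.
Inner input = (K'⊕ipad) ∥ m = ba 96 36 36 36 ∥ 33 6a 75 6c.
Inner hash: sum = 186+150+54+54+54+51+106+117+108 = 880 → 03 70.
Outer input = (K'⊕opad) ∥ inner = d0 fc 5c 5c 5c ∥ 03 70.
Outer hash (tag): sum = 208+252+92+92+92+3+112 = 851 → 03 53.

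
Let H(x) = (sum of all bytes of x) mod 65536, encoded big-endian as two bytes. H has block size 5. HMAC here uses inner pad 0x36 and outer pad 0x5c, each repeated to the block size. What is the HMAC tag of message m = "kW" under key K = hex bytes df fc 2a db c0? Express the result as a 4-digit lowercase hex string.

0334

Key hex bytes df fc 2a db c0 is exactly B = 5 bytes: K' = df fc 2a db c0.
K' ⊕ ipad = e9 ca 1c ed f6.  K' ⊕ opad = 83 a0 76 87 9c.
Inner input = (K'⊕ipad) ∥ m = e9 ca 1c ed f6 ∥ 6b 57.
Inner hash: sum = 233+202+28+237+246+107+87 = 1140 → 04 74.
Outer input = (K'⊕opad) ∥ inner = 83 a0 76 87 9c ∥ 04 74.
Outer hash (tag): sum = 131+160+118+135+156+4+116 = 820 → 03 34.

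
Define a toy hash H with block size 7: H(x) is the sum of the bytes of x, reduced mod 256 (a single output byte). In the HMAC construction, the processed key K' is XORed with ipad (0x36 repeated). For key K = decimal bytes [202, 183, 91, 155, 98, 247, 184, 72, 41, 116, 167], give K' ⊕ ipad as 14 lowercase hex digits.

22363636363636

Key decimal bytes [202, 183, 91, 155, 98, 247, 184, 72, 41, 116, 167] = ca b7 5b 9b 62 f7 b8 48 29 74 a7 is 11 bytes > B = 7, so hash it first: H(key) = 14, then zero-pad to 7 bytes: K' = 14 00 00 00 00 00 00.
XOR each byte with 0x36: 14⊕36=22, 00⊕36=36, 00⊕36=36, 00⊕36=36, 00⊕36=36, 00⊕36=36, 00⊕36=36.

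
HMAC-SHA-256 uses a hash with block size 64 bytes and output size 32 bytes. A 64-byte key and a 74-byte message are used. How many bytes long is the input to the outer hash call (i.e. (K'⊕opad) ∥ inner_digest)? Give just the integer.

Key is 64 ≤ 64 bytes, zero-padded: |K'| = 64.
Outer input = (K'⊕opad) ∥ H(inner) → 64 + 32 = 96 bytes.

96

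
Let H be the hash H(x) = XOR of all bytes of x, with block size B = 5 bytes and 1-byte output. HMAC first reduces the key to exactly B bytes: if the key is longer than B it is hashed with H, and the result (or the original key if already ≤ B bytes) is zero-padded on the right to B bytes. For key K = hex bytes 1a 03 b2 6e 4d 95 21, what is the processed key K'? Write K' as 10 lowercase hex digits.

3c00000000

|K| = 7 > B = 5, so first hash the key.
H(K): XOR 1a⊕03⊕b2⊕6e⊕4d⊕95⊕21 = 3c.
Zero-pad H(K) = 3c to 5 bytes: K' = 3c 00 00 00 00.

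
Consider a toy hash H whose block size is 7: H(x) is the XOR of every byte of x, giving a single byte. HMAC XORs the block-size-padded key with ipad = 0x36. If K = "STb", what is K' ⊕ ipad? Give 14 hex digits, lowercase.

65625436363636

Key "STb" = 53 54 62 is 3 bytes ≤ B = 7; zero-pad to 7 bytes: K' = 53 54 62 00 00 00 00.
XOR each byte with 0x36: 53⊕36=65, 54⊕36=62, 62⊕36=54, 00⊕36=36, 00⊕36=36, 00⊕36=36, 00⊕36=36.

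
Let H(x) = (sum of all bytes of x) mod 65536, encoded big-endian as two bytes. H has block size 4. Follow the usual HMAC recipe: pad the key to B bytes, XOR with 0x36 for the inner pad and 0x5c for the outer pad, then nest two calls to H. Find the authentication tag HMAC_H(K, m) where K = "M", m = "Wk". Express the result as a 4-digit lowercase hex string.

0205

Key "M" = 4d is 1 byte ≤ B = 4; zero-pad to 4 bytes: K' = 4d 00 00 00.
K' ⊕ ipad = 7b 36 36 36.  K' ⊕ opad = 11 5c 5c 5c.
Inner input = (K'⊕ipad) ∥ m = 7b 36 36 36 ∥ 57 6b.
Inner hash: sum = 123+54+54+54+87+107 = 479 → 01 df.
Outer input = (K'⊕opad) ∥ inner = 11 5c 5c 5c ∥ 01 df.
Outer hash (tag): sum = 17+92+92+92+1+223 = 517 → 02 05.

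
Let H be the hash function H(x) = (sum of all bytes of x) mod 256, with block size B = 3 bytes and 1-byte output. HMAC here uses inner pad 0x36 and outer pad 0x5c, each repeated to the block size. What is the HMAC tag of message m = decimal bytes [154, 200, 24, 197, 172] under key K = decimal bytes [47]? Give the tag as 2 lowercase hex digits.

Key decimal bytes [47] = 2f is 1 byte ≤ B = 3; zero-pad to 3 bytes: K' = 2f 00 00.
K' ⊕ ipad = 19 36 36.  K' ⊕ opad = 73 5c 5c.
Inner input = (K'⊕ipad) ∥ m = 19 36 36 ∥ 9a c8 18 c5 ac.
Inner hash: sum = 25+54+54+154+200+24+197+172 = 880; mod 256 = 112 → 70.
Outer input = (K'⊕opad) ∥ inner = 73 5c 5c ∥ 70.
Outer hash (tag): sum = 115+92+92+112 = 411; mod 256 = 155 → 9b.

9b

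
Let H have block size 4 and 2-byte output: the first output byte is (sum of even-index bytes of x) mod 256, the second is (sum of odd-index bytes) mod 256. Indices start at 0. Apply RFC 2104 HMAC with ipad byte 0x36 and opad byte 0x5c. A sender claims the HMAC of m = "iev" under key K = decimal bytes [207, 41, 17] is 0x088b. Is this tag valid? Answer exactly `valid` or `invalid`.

Key decimal bytes [207, 41, 17] = cf 29 11 is 3 bytes ≤ B = 4; zero-pad to 4 bytes: K' = cf 29 11 00.
K' ⊕ ipad = f9 1f 27 36; K' ⊕ opad = 93 75 4d 5c.
Inner hash: even-index sum = 511 mod 256 = 255; odd-index sum = 186 mod 256 = 186 → ff ba.
Outer hash (recomputed tag): even-index sum = 479 mod 256 = 223; odd-index sum = 395 mod 256 = 139 → df 8b.
Recomputed tag = df8b; claimed = 088b → mismatch.

invalid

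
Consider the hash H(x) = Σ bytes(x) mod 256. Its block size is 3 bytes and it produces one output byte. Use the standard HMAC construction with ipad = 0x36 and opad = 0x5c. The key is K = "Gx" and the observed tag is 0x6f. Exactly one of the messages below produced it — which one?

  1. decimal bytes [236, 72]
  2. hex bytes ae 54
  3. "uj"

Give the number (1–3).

3

Key "Gx" = 47 78 is 2 bytes ≤ B = 3; zero-pad to 3 bytes: K' = 47 78 00.
K' ⊕ ipad = 71 4e 36; K' ⊕ opad = 1b 24 5c.
m1: inner = H(71 4e 36 ec 48) = 29; tag = H(1b 24 5c 29) = c4
m2: inner = H(71 4e 36 ae 54) = f7; tag = H(1b 24 5c f7) = 92
m3: inner = H(71 4e 36 75 6a) = d4; tag = H(1b 24 5c d4) = 6f ← matches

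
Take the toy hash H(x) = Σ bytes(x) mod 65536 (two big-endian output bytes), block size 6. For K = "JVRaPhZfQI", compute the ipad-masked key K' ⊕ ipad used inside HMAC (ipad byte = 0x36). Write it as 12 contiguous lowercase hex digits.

355336363636

Key "JVRaPhZfQI" = 4a 56 52 61 50 68 5a 66 51 49 is 10 bytes > B = 6, so hash it first: H(key) = 03 65, then zero-pad to 6 bytes: K' = 03 65 00 00 00 00.
XOR each byte with 0x36: 03⊕36=35, 65⊕36=53, 00⊕36=36, 00⊕36=36, 00⊕36=36, 00⊕36=36.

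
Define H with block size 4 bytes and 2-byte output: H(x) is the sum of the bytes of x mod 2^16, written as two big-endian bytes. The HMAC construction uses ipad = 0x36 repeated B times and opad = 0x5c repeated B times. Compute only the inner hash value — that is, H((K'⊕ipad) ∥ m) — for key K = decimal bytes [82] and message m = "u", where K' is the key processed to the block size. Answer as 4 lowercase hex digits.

Key decimal bytes [82] = 52 is 1 byte ≤ B = 4; zero-pad to 4 bytes: K' = 52 00 00 00.
K' ⊕ ipad = 64 36 36 36.
Inner input = 64 36 36 36 ∥ 75.
Inner hash: sum = 100+54+54+54+117 = 379 → 01 7b.

017b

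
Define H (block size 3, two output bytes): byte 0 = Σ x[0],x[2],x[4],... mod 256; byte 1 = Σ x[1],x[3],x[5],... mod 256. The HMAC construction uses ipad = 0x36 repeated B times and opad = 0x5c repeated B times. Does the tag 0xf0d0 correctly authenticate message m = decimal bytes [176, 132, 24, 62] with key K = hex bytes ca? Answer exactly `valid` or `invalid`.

invalid

Key hex bytes ca is 1 byte ≤ B = 3; zero-pad to 3 bytes: K' = ca 00 00.
K' ⊕ ipad = fc 36 36; K' ⊕ opad = 96 5c 5c.
Inner hash: even-index sum = 500 mod 256 = 244; odd-index sum = 254 mod 256 = 254 → f4 fe.
Outer hash (recomputed tag): even-index sum = 496 mod 256 = 240; odd-index sum = 336 mod 256 = 80 → f0 50.
Recomputed tag = f050; claimed = f0d0 → mismatch.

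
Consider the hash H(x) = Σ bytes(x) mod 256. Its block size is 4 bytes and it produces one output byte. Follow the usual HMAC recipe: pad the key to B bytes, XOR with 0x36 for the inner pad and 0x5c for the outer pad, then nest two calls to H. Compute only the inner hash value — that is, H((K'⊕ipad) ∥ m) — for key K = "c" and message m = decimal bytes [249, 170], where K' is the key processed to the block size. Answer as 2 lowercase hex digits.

9a

Key "c" = 63 is 1 byte ≤ B = 4; zero-pad to 4 bytes: K' = 63 00 00 00.
K' ⊕ ipad = 55 36 36 36.
Inner input = 55 36 36 36 ∥ f9 aa.
Inner hash: sum = 85+54+54+54+249+170 = 666; mod 256 = 154 → 9a.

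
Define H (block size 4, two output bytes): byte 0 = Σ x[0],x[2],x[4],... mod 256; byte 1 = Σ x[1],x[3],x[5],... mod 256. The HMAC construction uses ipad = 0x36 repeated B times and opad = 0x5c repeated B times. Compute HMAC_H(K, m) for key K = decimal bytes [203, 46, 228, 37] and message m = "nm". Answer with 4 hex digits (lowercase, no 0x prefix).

8c83

Key decimal bytes [203, 46, 228, 37] = cb 2e e4 25 is exactly B = 4 bytes: K' = cb 2e e4 25.
K' ⊕ ipad = fd 18 d2 13.  K' ⊕ opad = 97 72 b8 79.
Inner input = (K'⊕ipad) ∥ m = fd 18 d2 13 ∥ 6e 6d.
Inner hash: even-index sum = 573 mod 256 = 61; odd-index sum = 152 mod 256 = 152 → 3d 98.
Outer input = (K'⊕opad) ∥ inner = 97 72 b8 79 ∥ 3d 98.
Outer hash (tag): even-index sum = 396 mod 256 = 140; odd-index sum = 387 mod 256 = 131 → 8c 83.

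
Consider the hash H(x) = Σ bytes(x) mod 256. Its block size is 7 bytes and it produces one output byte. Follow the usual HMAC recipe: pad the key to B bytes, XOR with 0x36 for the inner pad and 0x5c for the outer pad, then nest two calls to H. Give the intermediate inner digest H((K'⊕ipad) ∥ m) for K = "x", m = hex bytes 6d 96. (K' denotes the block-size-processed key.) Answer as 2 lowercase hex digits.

Key "x" = 78 is 1 byte ≤ B = 7; zero-pad to 7 bytes: K' = 78 00 00 00 00 00 00.
K' ⊕ ipad = 4e 36 36 36 36 36 36.
Inner input = 4e 36 36 36 36 36 36 ∥ 6d 96.
Inner hash: sum = 78+54+54+54+54+54+54+109+150 = 661; mod 256 = 149 → 95.

95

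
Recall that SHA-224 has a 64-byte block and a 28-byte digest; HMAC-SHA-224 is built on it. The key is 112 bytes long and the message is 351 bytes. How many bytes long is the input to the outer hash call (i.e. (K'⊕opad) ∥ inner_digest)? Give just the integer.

Key is 112 > 64 bytes, so it is hashed to 28 bytes then zero-padded to 64: |K'| = 64.
Outer input = (K'⊕opad) ∥ H(inner) → 64 + 28 = 92 bytes.

92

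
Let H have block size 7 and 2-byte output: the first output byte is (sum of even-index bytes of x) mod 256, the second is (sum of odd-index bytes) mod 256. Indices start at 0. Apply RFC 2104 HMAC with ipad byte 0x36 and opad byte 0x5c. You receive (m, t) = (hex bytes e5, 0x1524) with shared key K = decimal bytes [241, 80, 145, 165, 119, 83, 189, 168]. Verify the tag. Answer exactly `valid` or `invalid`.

Key decimal bytes [241, 80, 145, 165, 119, 83, 189, 168] = f1 50 91 a5 77 53 bd a8 is 8 bytes > B = 7, so hash it first: H(key) = b6 f0, then zero-pad to 7 bytes: K' = b6 f0 00 00 00 00 00.
K' ⊕ ipad = 80 c6 36 36 36 36 36; K' ⊕ opad = ea ac 5c 5c 5c 5c 5c.
Inner hash: even-index sum = 290 mod 256 = 34; odd-index sum = 535 mod 256 = 23 → 22 17.
Outer hash (recomputed tag): even-index sum = 533 mod 256 = 21; odd-index sum = 390 mod 256 = 134 → 15 86.
Recomputed tag = 1586; claimed = 1524 → mismatch.

invalid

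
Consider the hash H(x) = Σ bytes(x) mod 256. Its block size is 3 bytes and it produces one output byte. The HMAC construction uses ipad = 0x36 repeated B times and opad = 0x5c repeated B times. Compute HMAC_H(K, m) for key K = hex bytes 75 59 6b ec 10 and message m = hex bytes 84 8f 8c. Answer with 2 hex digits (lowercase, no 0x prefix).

Key hex bytes 75 59 6b ec 10 is 5 bytes > B = 3, so hash it first: H(key) = 35, then zero-pad to 3 bytes: K' = 35 00 00.
K' ⊕ ipad = 03 36 36.  K' ⊕ opad = 69 5c 5c.
Inner input = (K'⊕ipad) ∥ m = 03 36 36 ∥ 84 8f 8c.
Inner hash: sum = 3+54+54+132+143+140 = 526; mod 256 = 14 → 0e.
Outer input = (K'⊕opad) ∥ inner = 69 5c 5c ∥ 0e.
Outer hash (tag): sum = 105+92+92+14 = 303; mod 256 = 47 → 2f.

2f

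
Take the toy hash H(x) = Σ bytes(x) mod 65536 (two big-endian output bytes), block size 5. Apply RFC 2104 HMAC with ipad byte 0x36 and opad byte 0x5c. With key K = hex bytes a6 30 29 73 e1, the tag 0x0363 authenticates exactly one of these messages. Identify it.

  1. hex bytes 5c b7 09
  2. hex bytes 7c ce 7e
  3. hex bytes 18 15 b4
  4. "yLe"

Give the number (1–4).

2

Key hex bytes a6 30 29 73 e1 is exactly B = 5 bytes: K' = a6 30 29 73 e1.
K' ⊕ ipad = 90 06 1f 45 d7; K' ⊕ opad = fa 6c 75 2f bd.
m1: inner = H(90 06 1f 45 d7 5c b7 09) = 02 ed; tag = H(fa 6c 75 2f bd 02 ed) = 03b6
m2: inner = H(90 06 1f 45 d7 7c ce 7e) = 03 99; tag = H(fa 6c 75 2f bd 03 99) = 0363 ← matches
m3: inner = H(90 06 1f 45 d7 18 15 b4) = 02 b2; tag = H(fa 6c 75 2f bd 02 b2) = 037b
m4: inner = H(90 06 1f 45 d7 79 4c 65) = 02 fb; tag = H(fa 6c 75 2f bd 02 fb) = 03c4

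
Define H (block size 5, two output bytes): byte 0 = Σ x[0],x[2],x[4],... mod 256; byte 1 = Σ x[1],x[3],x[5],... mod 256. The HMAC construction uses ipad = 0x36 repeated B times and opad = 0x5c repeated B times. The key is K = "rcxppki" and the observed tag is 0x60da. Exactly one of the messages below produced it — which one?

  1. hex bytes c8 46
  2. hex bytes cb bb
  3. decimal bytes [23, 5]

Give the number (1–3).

Key "rcxppki" = 72 63 78 70 70 6b 69 is 7 bytes > B = 5, so hash it first: H(key) = c3 3e, then zero-pad to 5 bytes: K' = c3 3e 00 00 00.
K' ⊕ ipad = f5 08 36 36 36; K' ⊕ opad = 9f 62 5c 5c 5c.
m1: inner = H(f5 08 36 36 36 c8 46) = a7 06; tag = H(9f 62 5c 5c 5c a7 06) = 5d65
m2: inner = H(f5 08 36 36 36 cb bb) = 1c 09; tag = H(9f 62 5c 5c 5c 1c 09) = 60da ← matches
m3: inner = H(f5 08 36 36 36 17 05) = 66 55; tag = H(9f 62 5c 5c 5c 66 55) = ac24

2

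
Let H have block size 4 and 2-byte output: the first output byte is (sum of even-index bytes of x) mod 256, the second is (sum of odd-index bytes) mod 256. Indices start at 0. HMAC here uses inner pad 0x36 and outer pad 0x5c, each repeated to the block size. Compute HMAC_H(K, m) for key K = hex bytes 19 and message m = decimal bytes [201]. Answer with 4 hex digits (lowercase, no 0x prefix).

Key hex bytes 19 is 1 byte ≤ B = 4; zero-pad to 4 bytes: K' = 19 00 00 00.
K' ⊕ ipad = 2f 36 36 36.  K' ⊕ opad = 45 5c 5c 5c.
Inner input = (K'⊕ipad) ∥ m = 2f 36 36 36 ∥ c9.
Inner hash: even-index sum = 302 mod 256 = 46; odd-index sum = 108 mod 256 = 108 → 2e 6c.
Outer input = (K'⊕opad) ∥ inner = 45 5c 5c 5c ∥ 2e 6c.
Outer hash (tag): even-index sum = 207 mod 256 = 207; odd-index sum = 292 mod 256 = 36 → cf 24.

cf24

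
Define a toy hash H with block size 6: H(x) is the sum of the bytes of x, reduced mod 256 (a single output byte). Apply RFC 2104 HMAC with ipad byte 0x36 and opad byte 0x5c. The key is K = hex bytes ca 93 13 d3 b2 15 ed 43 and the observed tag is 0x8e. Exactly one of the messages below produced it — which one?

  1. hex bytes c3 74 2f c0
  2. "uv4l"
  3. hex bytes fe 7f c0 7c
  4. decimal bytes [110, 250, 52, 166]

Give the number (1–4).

4

Key hex bytes ca 93 13 d3 b2 15 ed 43 is 8 bytes > B = 6, so hash it first: H(key) = 3a, then zero-pad to 6 bytes: K' = 3a 00 00 00 00 00.
K' ⊕ ipad = 0c 36 36 36 36 36; K' ⊕ opad = 66 5c 5c 5c 5c 5c.
m1: inner = H(0c 36 36 36 36 36 c3 74 2f c0) = 40; tag = H(66 5c 5c 5c 5c 5c 40) = 72
m2: inner = H(0c 36 36 36 36 36 75 76 34 6c) = a5; tag = H(66 5c 5c 5c 5c 5c a5) = d7
m3: inner = H(0c 36 36 36 36 36 fe 7f c0 7c) = d3; tag = H(66 5c 5c 5c 5c 5c d3) = 05
m4: inner = H(0c 36 36 36 36 36 6e fa 34 a6) = 5c; tag = H(66 5c 5c 5c 5c 5c 5c) = 8e ← matches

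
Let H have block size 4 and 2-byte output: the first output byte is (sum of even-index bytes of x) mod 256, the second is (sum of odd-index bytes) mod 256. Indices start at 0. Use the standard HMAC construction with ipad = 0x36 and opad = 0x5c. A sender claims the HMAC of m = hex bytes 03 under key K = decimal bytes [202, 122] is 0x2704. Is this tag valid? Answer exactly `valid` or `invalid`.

valid

Key decimal bytes [202, 122] = ca 7a is 2 bytes ≤ B = 4; zero-pad to 4 bytes: K' = ca 7a 00 00.
K' ⊕ ipad = fc 4c 36 36; K' ⊕ opad = 96 26 5c 5c.
Inner hash: even-index sum = 309 mod 256 = 53; odd-index sum = 130 mod 256 = 130 → 35 82.
Outer hash (recomputed tag): even-index sum = 295 mod 256 = 39; odd-index sum = 260 mod 256 = 4 → 27 04.
Recomputed tag = 2704; claimed = 2704 → match.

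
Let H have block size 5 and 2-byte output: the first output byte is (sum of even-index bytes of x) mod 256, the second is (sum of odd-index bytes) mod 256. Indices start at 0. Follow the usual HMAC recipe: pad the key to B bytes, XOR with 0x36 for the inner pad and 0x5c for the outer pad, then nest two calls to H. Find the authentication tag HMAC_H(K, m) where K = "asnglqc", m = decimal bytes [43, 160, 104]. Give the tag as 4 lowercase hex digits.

Key "asnglqc" = 61 73 6e 67 6c 71 63 is 7 bytes > B = 5, so hash it first: H(key) = 9e 4b, then zero-pad to 5 bytes: K' = 9e 4b 00 00 00.
K' ⊕ ipad = a8 7d 36 36 36.  K' ⊕ opad = c2 17 5c 5c 5c.
Inner input = (K'⊕ipad) ∥ m = a8 7d 36 36 36 ∥ 2b a0 68.
Inner hash: even-index sum = 436 mod 256 = 180; odd-index sum = 326 mod 256 = 70 → b4 46.
Outer input = (K'⊕opad) ∥ inner = c2 17 5c 5c 5c ∥ b4 46.
Outer hash (tag): even-index sum = 448 mod 256 = 192; odd-index sum = 295 mod 256 = 39 → c0 27.

c027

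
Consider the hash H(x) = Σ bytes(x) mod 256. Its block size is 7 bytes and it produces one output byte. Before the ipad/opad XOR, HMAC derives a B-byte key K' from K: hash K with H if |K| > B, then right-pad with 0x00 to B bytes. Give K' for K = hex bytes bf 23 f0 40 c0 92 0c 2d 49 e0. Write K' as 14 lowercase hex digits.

|K| = 10 > B = 7, so first hash the key.
H(K): sum = 191+35+240+64+192+146+12+45+73+224 = 1222; mod 256 = 198 → c6.
Zero-pad H(K) = c6 to 7 bytes: K' = c6 00 00 00 00 00 00.

c6000000000000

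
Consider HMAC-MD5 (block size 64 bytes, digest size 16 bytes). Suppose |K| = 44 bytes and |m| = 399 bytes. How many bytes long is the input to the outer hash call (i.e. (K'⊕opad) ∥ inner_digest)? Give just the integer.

Key is 44 ≤ 64 bytes, zero-padded: |K'| = 64.
Outer input = (K'⊕opad) ∥ H(inner) → 64 + 16 = 80 bytes.

80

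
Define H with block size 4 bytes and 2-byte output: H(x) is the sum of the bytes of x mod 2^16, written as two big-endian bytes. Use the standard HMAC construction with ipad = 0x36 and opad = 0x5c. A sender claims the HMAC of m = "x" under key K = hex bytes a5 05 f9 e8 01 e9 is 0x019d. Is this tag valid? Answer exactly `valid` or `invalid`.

valid

Key hex bytes a5 05 f9 e8 01 e9 is 6 bytes > B = 4, so hash it first: H(key) = 03 75, then zero-pad to 4 bytes: K' = 03 75 00 00.
K' ⊕ ipad = 35 43 36 36; K' ⊕ opad = 5f 29 5c 5c.
Inner hash: sum = 53+67+54+54+120 = 348 → 01 5c.
Outer hash (recomputed tag): sum = 95+41+92+92+1+92 = 413 → 01 9d.
Recomputed tag = 019d; claimed = 019d → match.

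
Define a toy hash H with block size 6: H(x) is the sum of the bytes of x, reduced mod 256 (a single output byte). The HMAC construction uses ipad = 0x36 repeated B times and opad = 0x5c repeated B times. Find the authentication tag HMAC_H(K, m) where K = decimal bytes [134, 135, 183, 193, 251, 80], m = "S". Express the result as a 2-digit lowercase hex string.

4f

Key decimal bytes [134, 135, 183, 193, 251, 80] = 86 87 b7 c1 fb 50 is exactly B = 6 bytes: K' = 86 87 b7 c1 fb 50.
K' ⊕ ipad = b0 b1 81 f7 cd 66.  K' ⊕ opad = da db eb 9d a7 0c.
Inner input = (K'⊕ipad) ∥ m = b0 b1 81 f7 cd 66 ∥ 53.
Inner hash: sum = 176+177+129+247+205+102+83 = 1119; mod 256 = 95 → 5f.
Outer input = (K'⊕opad) ∥ inner = da db eb 9d a7 0c ∥ 5f.
Outer hash (tag): sum = 218+219+235+157+167+12+95 = 1103; mod 256 = 79 → 4f.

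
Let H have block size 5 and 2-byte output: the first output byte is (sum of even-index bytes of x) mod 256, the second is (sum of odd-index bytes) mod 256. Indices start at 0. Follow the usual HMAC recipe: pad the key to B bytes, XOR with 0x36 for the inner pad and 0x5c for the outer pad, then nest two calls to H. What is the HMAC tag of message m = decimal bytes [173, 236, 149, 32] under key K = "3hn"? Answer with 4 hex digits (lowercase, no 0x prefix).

d32f

Key "3hn" = 33 68 6e is 3 bytes ≤ B = 5; zero-pad to 5 bytes: K' = 33 68 6e 00 00.
K' ⊕ ipad = 05 5e 58 36 36.  K' ⊕ opad = 6f 34 32 5c 5c.
Inner input = (K'⊕ipad) ∥ m = 05 5e 58 36 36 ∥ ad ec 95 20.
Inner hash: even-index sum = 415 mod 256 = 159; odd-index sum = 470 mod 256 = 214 → 9f d6.
Outer input = (K'⊕opad) ∥ inner = 6f 34 32 5c 5c ∥ 9f d6.
Outer hash (tag): even-index sum = 467 mod 256 = 211; odd-index sum = 303 mod 256 = 47 → d3 2f.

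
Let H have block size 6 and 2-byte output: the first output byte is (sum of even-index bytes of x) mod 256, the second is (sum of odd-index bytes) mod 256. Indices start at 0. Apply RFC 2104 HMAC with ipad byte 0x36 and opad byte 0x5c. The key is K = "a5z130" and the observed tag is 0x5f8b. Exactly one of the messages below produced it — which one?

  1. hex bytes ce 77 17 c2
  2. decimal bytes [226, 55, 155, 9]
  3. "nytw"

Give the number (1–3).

Key "a5z130" = 61 35 7a 31 33 30 is exactly B = 6 bytes: K' = 61 35 7a 31 33 30.
K' ⊕ ipad = 57 03 4c 07 05 06; K' ⊕ opad = 3d 69 26 6d 6f 6c.
m1: inner = H(57 03 4c 07 05 06 ce 77 17 c2) = 8d 49; tag = H(3d 69 26 6d 6f 6c 8d 49) = 5f8b ← matches
m2: inner = H(57 03 4c 07 05 06 e2 37 9b 09) = 25 50; tag = H(3d 69 26 6d 6f 6c 25 50) = f792
m3: inner = H(57 03 4c 07 05 06 6e 79 74 77) = 8a 00; tag = H(3d 69 26 6d 6f 6c 8a 00) = 5c42

1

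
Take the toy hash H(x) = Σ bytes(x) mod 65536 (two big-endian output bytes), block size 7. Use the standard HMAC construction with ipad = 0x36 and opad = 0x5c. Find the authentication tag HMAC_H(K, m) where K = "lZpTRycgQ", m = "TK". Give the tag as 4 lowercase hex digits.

0281

Key "lZpTRycgQ" = 6c 5a 70 54 52 79 63 67 51 is 9 bytes > B = 7, so hash it first: H(key) = 03 70, then zero-pad to 7 bytes: K' = 03 70 00 00 00 00 00.
K' ⊕ ipad = 35 46 36 36 36 36 36.  K' ⊕ opad = 5f 2c 5c 5c 5c 5c 5c.
Inner input = (K'⊕ipad) ∥ m = 35 46 36 36 36 36 36 ∥ 54 4b.
Inner hash: sum = 53+70+54+54+54+54+54+84+75 = 552 → 02 28.
Outer input = (K'⊕opad) ∥ inner = 5f 2c 5c 5c 5c 5c 5c ∥ 02 28.
Outer hash (tag): sum = 95+44+92+92+92+92+92+2+40 = 641 → 02 81.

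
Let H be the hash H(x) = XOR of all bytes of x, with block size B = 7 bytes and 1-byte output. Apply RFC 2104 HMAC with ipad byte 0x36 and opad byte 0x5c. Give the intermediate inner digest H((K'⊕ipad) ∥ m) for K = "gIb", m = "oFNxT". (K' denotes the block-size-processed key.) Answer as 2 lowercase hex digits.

31

Key "gIb" = 67 49 62 is 3 bytes ≤ B = 7; zero-pad to 7 bytes: K' = 67 49 62 00 00 00 00.
K' ⊕ ipad = 51 7f 54 36 36 36 36.
Inner input = 51 7f 54 36 36 36 36 ∥ 6f 46 4e 78 54.
Inner hash: XOR 51⊕7f⊕54⊕36⊕36⊕36⊕36⊕6f⊕46⊕4e⊕78⊕54 = 31.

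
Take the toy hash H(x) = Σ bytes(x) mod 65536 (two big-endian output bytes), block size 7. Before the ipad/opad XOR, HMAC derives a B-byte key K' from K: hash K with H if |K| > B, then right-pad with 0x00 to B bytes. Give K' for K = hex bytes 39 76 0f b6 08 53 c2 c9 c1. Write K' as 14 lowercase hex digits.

|K| = 9 > B = 7, so first hash the key.
H(K): sum = 57+118+15+182+8+83+194+201+193 = 1051 → 04 1b.
Zero-pad H(K) = 04 1b to 7 bytes: K' = 04 1b 00 00 00 00 00.

041b0000000000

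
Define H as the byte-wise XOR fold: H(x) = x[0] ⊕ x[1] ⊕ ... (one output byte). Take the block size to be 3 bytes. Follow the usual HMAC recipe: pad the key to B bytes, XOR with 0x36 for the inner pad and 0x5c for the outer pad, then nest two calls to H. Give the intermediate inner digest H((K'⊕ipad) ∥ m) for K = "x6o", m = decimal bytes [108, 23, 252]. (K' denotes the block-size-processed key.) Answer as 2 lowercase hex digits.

90

Key "x6o" = 78 36 6f is exactly B = 3 bytes: K' = 78 36 6f.
K' ⊕ ipad = 4e 00 59.
Inner input = 4e 00 59 ∥ 6c 17 fc.
Inner hash: XOR 4e⊕00⊕59⊕6c⊕17⊕fc = 90.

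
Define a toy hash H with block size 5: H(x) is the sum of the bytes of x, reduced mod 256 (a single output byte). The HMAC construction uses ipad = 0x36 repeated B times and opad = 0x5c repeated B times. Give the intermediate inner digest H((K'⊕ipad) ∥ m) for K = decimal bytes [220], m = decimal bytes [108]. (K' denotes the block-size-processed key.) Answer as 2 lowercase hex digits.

2e

Key decimal bytes [220] = dc is 1 byte ≤ B = 5; zero-pad to 5 bytes: K' = dc 00 00 00 00.
K' ⊕ ipad = ea 36 36 36 36.
Inner input = ea 36 36 36 36 ∥ 6c.
Inner hash: sum = 234+54+54+54+54+108 = 558; mod 256 = 46 → 2e.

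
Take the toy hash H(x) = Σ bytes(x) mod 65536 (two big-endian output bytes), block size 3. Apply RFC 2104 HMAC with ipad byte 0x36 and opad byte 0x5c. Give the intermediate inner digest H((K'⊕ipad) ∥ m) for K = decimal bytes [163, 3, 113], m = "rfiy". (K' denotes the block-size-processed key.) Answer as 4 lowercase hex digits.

02cb

Key decimal bytes [163, 3, 113] = a3 03 71 is exactly B = 3 bytes: K' = a3 03 71.
K' ⊕ ipad = 95 35 47.
Inner input = 95 35 47 ∥ 72 66 69 79.
Inner hash: sum = 149+53+71+114+102+105+121 = 715 → 02 cb.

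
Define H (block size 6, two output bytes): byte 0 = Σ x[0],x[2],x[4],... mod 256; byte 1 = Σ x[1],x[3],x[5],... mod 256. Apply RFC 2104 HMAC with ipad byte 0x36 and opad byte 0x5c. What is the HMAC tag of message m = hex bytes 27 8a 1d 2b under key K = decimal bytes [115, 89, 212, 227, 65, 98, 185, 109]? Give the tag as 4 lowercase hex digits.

Key decimal bytes [115, 89, 212, 227, 65, 98, 185, 109] = 73 59 d4 e3 41 62 b9 6d is 8 bytes > B = 6, so hash it first: H(key) = 41 0b, then zero-pad to 6 bytes: K' = 41 0b 00 00 00 00.
K' ⊕ ipad = 77 3d 36 36 36 36.  K' ⊕ opad = 1d 57 5c 5c 5c 5c.
Inner input = (K'⊕ipad) ∥ m = 77 3d 36 36 36 36 ∥ 27 8a 1d 2b.
Inner hash: even-index sum = 295 mod 256 = 39; odd-index sum = 350 mod 256 = 94 → 27 5e.
Outer input = (K'⊕opad) ∥ inner = 1d 57 5c 5c 5c 5c ∥ 27 5e.
Outer hash (tag): even-index sum = 252 mod 256 = 252; odd-index sum = 365 mod 256 = 109 → fc 6d.

fc6d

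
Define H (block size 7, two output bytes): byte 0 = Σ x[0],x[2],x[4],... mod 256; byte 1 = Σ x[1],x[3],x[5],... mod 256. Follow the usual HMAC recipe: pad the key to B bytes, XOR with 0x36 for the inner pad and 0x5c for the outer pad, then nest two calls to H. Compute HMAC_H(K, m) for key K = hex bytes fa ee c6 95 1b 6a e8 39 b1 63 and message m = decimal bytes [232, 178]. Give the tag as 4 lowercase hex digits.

Key hex bytes fa ee c6 95 1b 6a e8 39 b1 63 is 10 bytes > B = 7, so hash it first: H(key) = 74 89, then zero-pad to 7 bytes: K' = 74 89 00 00 00 00 00.
K' ⊕ ipad = 42 bf 36 36 36 36 36.  K' ⊕ opad = 28 d5 5c 5c 5c 5c 5c.
Inner input = (K'⊕ipad) ∥ m = 42 bf 36 36 36 36 36 ∥ e8 b2.
Inner hash: even-index sum = 406 mod 256 = 150; odd-index sum = 531 mod 256 = 19 → 96 13.
Outer input = (K'⊕opad) ∥ inner = 28 d5 5c 5c 5c 5c 5c ∥ 96 13.
Outer hash (tag): even-index sum = 335 mod 256 = 79; odd-index sum = 547 mod 256 = 35 → 4f 23.

4f23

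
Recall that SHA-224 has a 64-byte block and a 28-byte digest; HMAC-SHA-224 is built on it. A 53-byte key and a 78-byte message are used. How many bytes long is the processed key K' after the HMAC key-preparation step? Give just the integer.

64

Key is 53 ≤ 64 bytes, zero-padded: |K'| = 64.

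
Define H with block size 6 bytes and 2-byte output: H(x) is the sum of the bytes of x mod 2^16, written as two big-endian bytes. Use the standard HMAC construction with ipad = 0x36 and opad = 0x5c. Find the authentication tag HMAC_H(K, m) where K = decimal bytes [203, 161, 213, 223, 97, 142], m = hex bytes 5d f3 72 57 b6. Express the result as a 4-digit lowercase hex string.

Key decimal bytes [203, 161, 213, 223, 97, 142] = cb a1 d5 df 61 8e is exactly B = 6 bytes: K' = cb a1 d5 df 61 8e.
K' ⊕ ipad = fd 97 e3 e9 57 b8.  K' ⊕ opad = 97 fd 89 83 3d d2.
Inner input = (K'⊕ipad) ∥ m = fd 97 e3 e9 57 b8 ∥ 5d f3 72 57 b6.
Inner hash: sum = 253+151+227+233+87+184+93+243+114+87+182 = 1854 → 07 3e.
Outer input = (K'⊕opad) ∥ inner = 97 fd 89 83 3d d2 ∥ 07 3e.
Outer hash (tag): sum = 151+253+137+131+61+210+7+62 = 1012 → 03 f4.

03f4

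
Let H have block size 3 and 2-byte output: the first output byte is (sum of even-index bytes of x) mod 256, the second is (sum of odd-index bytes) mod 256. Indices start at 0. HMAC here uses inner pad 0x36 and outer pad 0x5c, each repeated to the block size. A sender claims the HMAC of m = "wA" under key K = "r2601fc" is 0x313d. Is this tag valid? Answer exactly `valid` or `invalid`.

invalid

Key "r2601fc" = 72 32 36 30 31 66 63 is 7 bytes > B = 3, so hash it first: H(key) = 3c c8, then zero-pad to 3 bytes: K' = 3c c8 00.
K' ⊕ ipad = 0a fe 36; K' ⊕ opad = 60 94 5c.
Inner hash: even-index sum = 129 mod 256 = 129; odd-index sum = 373 mod 256 = 117 → 81 75.
Outer hash (recomputed tag): even-index sum = 305 mod 256 = 49; odd-index sum = 277 mod 256 = 21 → 31 15.
Recomputed tag = 3115; claimed = 313d → mismatch.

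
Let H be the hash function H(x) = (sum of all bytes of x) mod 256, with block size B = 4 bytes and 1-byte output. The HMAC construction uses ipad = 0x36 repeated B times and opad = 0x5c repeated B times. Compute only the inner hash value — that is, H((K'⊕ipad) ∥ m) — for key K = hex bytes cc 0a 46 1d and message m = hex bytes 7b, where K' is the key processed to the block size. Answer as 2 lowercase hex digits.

4c

Key hex bytes cc 0a 46 1d is exactly B = 4 bytes: K' = cc 0a 46 1d.
K' ⊕ ipad = fa 3c 70 2b.
Inner input = fa 3c 70 2b ∥ 7b.
Inner hash: sum = 250+60+112+43+123 = 588; mod 256 = 76 → 4c.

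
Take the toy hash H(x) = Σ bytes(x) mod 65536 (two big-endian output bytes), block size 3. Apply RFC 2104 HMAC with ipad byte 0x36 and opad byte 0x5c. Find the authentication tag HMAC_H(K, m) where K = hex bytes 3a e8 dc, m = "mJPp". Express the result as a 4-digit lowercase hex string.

01e8

Key hex bytes 3a e8 dc is exactly B = 3 bytes: K' = 3a e8 dc.
K' ⊕ ipad = 0c de ea.  K' ⊕ opad = 66 b4 80.
Inner input = (K'⊕ipad) ∥ m = 0c de ea ∥ 6d 4a 50 70.
Inner hash: sum = 12+222+234+109+74+80+112 = 843 → 03 4b.
Outer input = (K'⊕opad) ∥ inner = 66 b4 80 ∥ 03 4b.
Outer hash (tag): sum = 102+180+128+3+75 = 488 → 01 e8.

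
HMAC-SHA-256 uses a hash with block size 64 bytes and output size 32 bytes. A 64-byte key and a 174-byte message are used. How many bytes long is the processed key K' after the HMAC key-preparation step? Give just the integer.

Key is 64 ≤ 64 bytes, zero-padded: |K'| = 64.

64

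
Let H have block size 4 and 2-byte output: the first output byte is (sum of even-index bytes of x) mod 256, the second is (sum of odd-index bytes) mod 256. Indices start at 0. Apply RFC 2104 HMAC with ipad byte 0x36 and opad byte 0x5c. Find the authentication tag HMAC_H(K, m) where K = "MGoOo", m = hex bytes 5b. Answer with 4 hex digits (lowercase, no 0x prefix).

Key "MGoOo" = 4d 47 6f 4f 6f is 5 bytes > B = 4, so hash it first: H(key) = 2b 96, then zero-pad to 4 bytes: K' = 2b 96 00 00.
K' ⊕ ipad = 1d a0 36 36.  K' ⊕ opad = 77 ca 5c 5c.
Inner input = (K'⊕ipad) ∥ m = 1d a0 36 36 ∥ 5b.
Inner hash: even-index sum = 174 mod 256 = 174; odd-index sum = 214 mod 256 = 214 → ae d6.
Outer input = (K'⊕opad) ∥ inner = 77 ca 5c 5c ∥ ae d6.
Outer hash (tag): even-index sum = 385 mod 256 = 129; odd-index sum = 508 mod 256 = 252 → 81 fc.

81fc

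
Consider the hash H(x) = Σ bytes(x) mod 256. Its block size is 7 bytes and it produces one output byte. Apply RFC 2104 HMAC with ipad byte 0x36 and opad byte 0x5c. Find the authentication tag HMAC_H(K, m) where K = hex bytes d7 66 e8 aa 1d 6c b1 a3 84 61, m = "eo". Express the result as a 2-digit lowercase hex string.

Key hex bytes d7 66 e8 aa 1d 6c b1 a3 84 61 is 10 bytes > B = 7, so hash it first: H(key) = 91, then zero-pad to 7 bytes: K' = 91 00 00 00 00 00 00.
K' ⊕ ipad = a7 36 36 36 36 36 36.  K' ⊕ opad = cd 5c 5c 5c 5c 5c 5c.
Inner input = (K'⊕ipad) ∥ m = a7 36 36 36 36 36 36 ∥ 65 6f.
Inner hash: sum = 167+54+54+54+54+54+54+101+111 = 703; mod 256 = 191 → bf.
Outer input = (K'⊕opad) ∥ inner = cd 5c 5c 5c 5c 5c 5c ∥ bf.
Outer hash (tag): sum = 205+92+92+92+92+92+92+191 = 948; mod 256 = 180 → b4.

b4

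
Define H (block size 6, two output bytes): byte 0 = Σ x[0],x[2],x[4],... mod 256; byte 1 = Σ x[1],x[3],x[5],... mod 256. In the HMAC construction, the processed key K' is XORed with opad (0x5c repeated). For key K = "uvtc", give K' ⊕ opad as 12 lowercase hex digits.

292a283f5c5c

Key "uvtc" = 75 76 74 63 is 4 bytes ≤ B = 6; zero-pad to 6 bytes: K' = 75 76 74 63 00 00.
XOR each byte with 0x5c: 75⊕5c=29, 76⊕5c=2a, 74⊕5c=28, 63⊕5c=3f, 00⊕5c=5c, 00⊕5c=5c.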